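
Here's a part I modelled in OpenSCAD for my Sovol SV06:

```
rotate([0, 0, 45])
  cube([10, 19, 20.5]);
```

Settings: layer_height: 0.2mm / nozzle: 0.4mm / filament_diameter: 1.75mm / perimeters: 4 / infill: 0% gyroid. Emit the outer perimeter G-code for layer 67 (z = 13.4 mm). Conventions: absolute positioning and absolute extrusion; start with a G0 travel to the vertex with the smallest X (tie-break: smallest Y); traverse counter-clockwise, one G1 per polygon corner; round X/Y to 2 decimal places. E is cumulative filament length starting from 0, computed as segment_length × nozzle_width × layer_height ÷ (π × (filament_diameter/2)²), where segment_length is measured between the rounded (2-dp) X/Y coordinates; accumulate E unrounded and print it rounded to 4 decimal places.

At z = 13.4 mm: the cube is present — its section is the full 10×19 rectangle; (rotated 45° about Z; rotation is an isometry so areas/perimeters/island counts are preserved). The outline is a single polygon with 4 vertices. Extrusion per mm of travel: 0.4 × 0.2 / (π × 0.875²) = 0.033260. Accumulating E over each segment gives final E = 1.9295.

G0 X-13.44 Y13.44 Z13.40
G1 X0.00 Y0.00 E0.6322
G1 X7.07 Y7.07 E0.9647
G1 X-6.36 Y20.51 E1.5967
G1 X-13.44 Y13.44 E1.9295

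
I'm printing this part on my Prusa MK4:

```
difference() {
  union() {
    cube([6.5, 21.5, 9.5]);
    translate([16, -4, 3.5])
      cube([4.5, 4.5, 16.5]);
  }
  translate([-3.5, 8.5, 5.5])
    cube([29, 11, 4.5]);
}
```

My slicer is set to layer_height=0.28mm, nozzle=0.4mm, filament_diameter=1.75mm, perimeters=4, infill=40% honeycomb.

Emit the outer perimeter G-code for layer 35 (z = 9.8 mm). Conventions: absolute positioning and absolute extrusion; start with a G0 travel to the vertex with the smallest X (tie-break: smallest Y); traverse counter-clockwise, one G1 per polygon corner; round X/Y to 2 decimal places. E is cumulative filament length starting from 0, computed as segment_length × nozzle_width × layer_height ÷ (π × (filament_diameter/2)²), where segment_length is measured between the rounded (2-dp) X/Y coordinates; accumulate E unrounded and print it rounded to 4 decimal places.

At z = 9.8 mm: the cube does not reach this height (z outside [0, 9.5]); the cube at (16, -4) is present — its section is the full 4.5×4.5 rectangle; Taking the union: only the 4.5×4.5 cube at (16, -4) is present, so the union is just that shape — 1 connected region; the cube at (-3.5, 8.5) (footprint 29×11) is included at this height; Taking the first minus the rest: starting from that combined region, the 29×11 cube at (-3.5, 8.5) misses the remaining region (no effect) — 1 connected region. The outline is a single polygon with 4 vertices. Extrusion per mm of travel: 0.4 × 0.28 / (π × 0.875²) = 0.046564. Accumulating E over each segment gives final E = 0.8382.

G0 X16.00 Y-4.00 Z9.80
G1 X20.50 Y-4.00 E0.2095
G1 X20.50 Y0.50 E0.4191
G1 X16.00 Y0.50 E0.6286
G1 X16.00 Y-4.00 E0.8382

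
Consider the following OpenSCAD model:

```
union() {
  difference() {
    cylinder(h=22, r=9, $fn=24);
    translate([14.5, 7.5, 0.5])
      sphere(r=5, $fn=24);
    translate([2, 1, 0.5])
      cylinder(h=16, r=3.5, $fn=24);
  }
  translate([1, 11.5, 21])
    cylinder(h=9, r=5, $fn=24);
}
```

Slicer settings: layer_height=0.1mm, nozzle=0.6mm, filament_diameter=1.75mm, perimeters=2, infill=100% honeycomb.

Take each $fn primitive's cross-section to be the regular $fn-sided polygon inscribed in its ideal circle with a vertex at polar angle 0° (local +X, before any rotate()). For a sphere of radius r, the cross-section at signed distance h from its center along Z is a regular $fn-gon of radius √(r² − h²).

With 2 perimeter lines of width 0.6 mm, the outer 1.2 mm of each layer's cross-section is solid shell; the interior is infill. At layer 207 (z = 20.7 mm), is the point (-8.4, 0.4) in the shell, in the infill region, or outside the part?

At z = 20.7 mm: the r=9 cylinder contributes a regular 24-gon of circumradius 9; the sphere at (14.5, 7.5) does not reach this height (|z−center|=20.200 > r=5); the cylinder at (2, 1) is absent (z outside [0.5, 16.5]); Taking the first minus the rest: none of the subtracted shapes is present at this height, so the r=9 cylinder is unchanged — 1 connected region; the cylinder at (1, 11.5) is absent (z outside [21, 30]); Combining (union): only that combined region is present, so the union is just that shape — 1 connected region. Overall, the cross-section is a single solid region. The nearest boundary edge runs (-8.69, 2.33)→(-9.00, 0.00); distance from the point to it = 0.54 mm. The point is inside the cross-section, 0.54 mm from the nearest boundary — within the 1.2 mm shell band (2 × 0.6).

shell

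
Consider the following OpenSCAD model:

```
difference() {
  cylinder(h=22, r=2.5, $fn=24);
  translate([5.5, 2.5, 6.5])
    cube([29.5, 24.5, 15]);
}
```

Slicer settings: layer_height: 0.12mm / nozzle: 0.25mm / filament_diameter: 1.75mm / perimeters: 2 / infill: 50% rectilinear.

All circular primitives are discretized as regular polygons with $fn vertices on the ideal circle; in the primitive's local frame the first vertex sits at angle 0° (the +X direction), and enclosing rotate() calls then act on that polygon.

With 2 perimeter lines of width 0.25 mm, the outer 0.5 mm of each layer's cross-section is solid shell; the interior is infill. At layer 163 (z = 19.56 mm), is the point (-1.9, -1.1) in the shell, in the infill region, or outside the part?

At z = 19.56 mm: the r=2.5 cylinder contributes a regular 24-gon of circumradius 2.5; the cube at (5.5, 2.5) is present — its section is the full 29.5×24.5 rectangle; After the difference (first − rest): starting from the r=2.5 cylinder, the 29.5×24.5 cube at (5.5, 2.5) misses the remaining region (no effect) — 1 connected region. Overall, the cross-section is a single solid region. The nearest boundary edge runs (-1.77, -1.77)→(-2.17, -1.25); distance from the point to it = 0.30 mm. The point is inside the cross-section, 0.30 mm from the nearest boundary — within the 0.5 mm shell band (2 × 0.25).

shell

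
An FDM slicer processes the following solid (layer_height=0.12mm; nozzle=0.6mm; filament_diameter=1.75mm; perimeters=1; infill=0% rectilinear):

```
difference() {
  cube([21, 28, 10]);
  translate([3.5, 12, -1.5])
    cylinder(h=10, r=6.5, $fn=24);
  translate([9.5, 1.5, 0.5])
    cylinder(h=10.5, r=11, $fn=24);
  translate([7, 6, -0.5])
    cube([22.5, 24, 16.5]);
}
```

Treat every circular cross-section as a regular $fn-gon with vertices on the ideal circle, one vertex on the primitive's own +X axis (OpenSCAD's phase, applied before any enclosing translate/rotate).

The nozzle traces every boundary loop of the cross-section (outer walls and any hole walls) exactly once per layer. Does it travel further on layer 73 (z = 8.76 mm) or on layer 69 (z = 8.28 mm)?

Layer 73 (z = 8.76): the 21×28 cube contributes its full rectangle (perimeter 98.00 mm); the cylinder at (3.5, 12) is not intersected at this z (z outside [-1.5, 8.5]); the r=11 cylinder at (9.5, 1.5) contributes a regular 24-gon of circumradius 11 (perimeter = 2·24·11.000·sin(180°/24) = 68.92 mm); the cube at (7, 6) (footprint 22.5×24) is included at this height (perimeter 93.00 mm); Taking the first minus the rest: starting from the 21×28 cube, the r=11 cylinder at (9.5, 1.5) partially overlaps it — only the 213.24 mm² overlap (of its 375.81 mm²) is removed, clipping the outline; the 22.5×24 cube at (7, 6) partially overlaps it — only the 245.99 mm² overlap (of its 540.00 mm²) is removed, clipping the outline — boundary = 67.15 mm. So its perimeter = 67.15 mm. Layer 69 (z = 8.28): the 21×28 cube contributes its full rectangle (perimeter 98.00 mm); the r=6.5 cylinder at (3.5, 12) gives a regular 24-gon of circumradius 6.5 (constant along its height) (perimeter = 2·24·6.500·sin(180°/24) = 40.72 mm); the r=11 cylinder at (9.5, 1.5) contributes a regular 24-gon of circumradius 11 (perimeter = 2·24·11.000·sin(180°/24) = 68.92 mm); the 22.5×24 cube at (7, 6) contributes its full rectangle (perimeter 93.00 mm); After the difference (first − rest): starting from the 21×28 cube, the r=6.5 cylinder at (3.5, 12) partially overlaps it — only the 108.54 mm² overlap (of its 131.22 mm²) is removed, clipping the outline; the r=11 cylinder at (9.5, 1.5) partially overlaps it — only the 169.81 mm² overlap (of its 375.81 mm²) is removed, clipping the outline; the 22.5×24 cube at (7, 6) partially overlaps it — only the 235.71 mm² overlap (of its 540.00 mm²) is removed, clipping the outline — boundary = 49.97 mm. So its perimeter = 49.97 mm. Layer 73 is larger (67.15 vs 49.97 mm).

layer 73 (z = 8.76 mm)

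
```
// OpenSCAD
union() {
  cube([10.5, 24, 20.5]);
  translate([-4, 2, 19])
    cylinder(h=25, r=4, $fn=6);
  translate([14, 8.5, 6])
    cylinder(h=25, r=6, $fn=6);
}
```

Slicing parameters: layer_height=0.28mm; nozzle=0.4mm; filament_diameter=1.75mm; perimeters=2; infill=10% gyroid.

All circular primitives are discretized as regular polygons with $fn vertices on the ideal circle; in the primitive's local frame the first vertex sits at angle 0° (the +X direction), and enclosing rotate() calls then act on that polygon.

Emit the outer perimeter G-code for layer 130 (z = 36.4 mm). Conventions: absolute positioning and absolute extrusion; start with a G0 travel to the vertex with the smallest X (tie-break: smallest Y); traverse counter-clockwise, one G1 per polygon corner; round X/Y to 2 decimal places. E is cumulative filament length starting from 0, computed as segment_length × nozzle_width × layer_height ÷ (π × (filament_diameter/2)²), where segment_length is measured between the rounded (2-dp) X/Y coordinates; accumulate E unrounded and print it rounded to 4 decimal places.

G0 X-8.00 Y2.00 Z36.40
G1 X-6.00 Y-1.46 E0.1861
G1 X-2.00 Y-1.46 E0.3723
G1 X0.00 Y2.00 E0.5584
G1 X-2.00 Y5.46 E0.7445
G1 X-6.00 Y5.46 E0.9308
G1 X-8.00 Y2.00 E1.1169

At z = 36.4 mm: the cube is absent (z outside [0, 20.5]); the r=4 cylinder at (-4, 2) contributes a regular 6-gon of circumradius 4; the cylinder at (14, 8.5) is absent (z outside [6, 31]); Combining (union): only the r=4 cylinder at (-4, 2) is present, so the union is just that shape — 1 connected region. The outline is a single polygon with 6 vertices. Extrusion per mm of travel: 0.4 × 0.28 / (π × 0.875²) = 0.046564. Accumulating E over each segment gives final E = 1.1169.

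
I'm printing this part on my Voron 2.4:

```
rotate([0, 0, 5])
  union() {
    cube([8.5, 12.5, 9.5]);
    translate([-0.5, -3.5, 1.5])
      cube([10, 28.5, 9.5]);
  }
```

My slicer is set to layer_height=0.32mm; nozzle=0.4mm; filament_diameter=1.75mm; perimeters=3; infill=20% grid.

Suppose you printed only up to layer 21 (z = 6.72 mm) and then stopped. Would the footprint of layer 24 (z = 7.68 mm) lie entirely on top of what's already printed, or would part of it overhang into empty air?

entirely on top

Compare the two slices. At z = 6.72: the 8.5×12.5 cube contributes its full rectangle (area 106.25 mm²); the cube at (-0.5, -3.5) is present — its section is the full 10×28.5 rectangle (area 285.00 mm²); Taking the union: the 8.5×12.5 cube lies entirely inside the 10×28.5 cube at (-0.5, -3.5), so the union is just the 10×28.5 cube at (-0.5, -3.5) — area = 285.00 mm²; (rotated 5° about Z; rotation is an isometry so areas/perimeters/island counts are preserved). At z = 7.68: the cube is present — its section is the full 8.5×12.5 rectangle (area 106.25 mm²); the cube at (-0.5, -3.5) is present — its section is the full 10×28.5 rectangle (area 285.00 mm²); Taking the union: the 8.5×12.5 cube lies entirely inside the 10×28.5 cube at (-0.5, -3.5), so the union is just the 10×28.5 cube at (-0.5, -3.5) — area = 285.00 mm²; (rotated 5° about Z; rotation is an isometry so areas/perimeters/island counts are preserved). Checking containment: the cross-section at z = 7.68 is a subset of the cross-section at z = 6.72.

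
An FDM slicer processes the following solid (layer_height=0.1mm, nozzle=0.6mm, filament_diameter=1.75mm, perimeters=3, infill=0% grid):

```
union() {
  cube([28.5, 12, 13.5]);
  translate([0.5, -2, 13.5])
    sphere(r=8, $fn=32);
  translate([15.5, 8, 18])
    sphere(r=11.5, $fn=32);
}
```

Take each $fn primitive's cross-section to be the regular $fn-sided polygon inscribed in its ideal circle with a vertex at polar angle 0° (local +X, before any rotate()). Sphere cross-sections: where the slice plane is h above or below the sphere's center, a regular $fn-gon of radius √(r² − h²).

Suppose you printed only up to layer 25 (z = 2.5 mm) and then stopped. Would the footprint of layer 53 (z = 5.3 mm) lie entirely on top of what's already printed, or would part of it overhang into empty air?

Compare the two slices. At z = 2.5: the cube is present — its section is the full 28.5×12 rectangle (area 342.00 mm²); the sphere at (0.5, -2) is absent (|z−center|=11.000 > r=8); the sphere at (15.5, 8) is absent (|z−center|=15.500 > r=11.5); Taking the union: only the 28.5×12 cube is present, so the union is just that shape — area = 342.00 mm². At z = 5.3: the 28.5×12 cube contributes its full rectangle (area 342.00 mm²); the sphere at (0.5, -2) does not reach this height (|z−center|=8.200 > r=8); the sphere at (15.5, 8) is absent (|z−center|=12.700 > r=11.5); Merging all regions: only the 28.5×12 cube is present, so the union is just that shape — area = 342.00 mm². Checking containment: the cross-section at z = 5.3 is a subset of the cross-section at z = 2.5.

entirely on top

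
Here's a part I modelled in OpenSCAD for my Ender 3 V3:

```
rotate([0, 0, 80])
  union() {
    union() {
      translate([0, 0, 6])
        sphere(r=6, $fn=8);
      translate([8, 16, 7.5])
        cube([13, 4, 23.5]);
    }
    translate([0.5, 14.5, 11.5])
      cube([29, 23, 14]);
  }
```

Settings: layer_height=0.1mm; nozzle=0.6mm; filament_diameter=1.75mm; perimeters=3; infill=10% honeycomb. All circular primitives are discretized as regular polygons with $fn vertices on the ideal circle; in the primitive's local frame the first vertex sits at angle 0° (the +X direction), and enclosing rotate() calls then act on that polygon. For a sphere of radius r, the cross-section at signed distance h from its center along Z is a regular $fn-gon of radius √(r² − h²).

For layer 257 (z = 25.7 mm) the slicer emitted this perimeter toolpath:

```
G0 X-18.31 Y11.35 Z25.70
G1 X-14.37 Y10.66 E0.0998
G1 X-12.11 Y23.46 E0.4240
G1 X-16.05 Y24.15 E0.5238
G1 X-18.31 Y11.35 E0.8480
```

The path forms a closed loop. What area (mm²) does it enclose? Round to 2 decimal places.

Apply the shoelace formula to the sequence of (X, Y) vertices; enclosed area = 51.99 mm².

51.99 mm²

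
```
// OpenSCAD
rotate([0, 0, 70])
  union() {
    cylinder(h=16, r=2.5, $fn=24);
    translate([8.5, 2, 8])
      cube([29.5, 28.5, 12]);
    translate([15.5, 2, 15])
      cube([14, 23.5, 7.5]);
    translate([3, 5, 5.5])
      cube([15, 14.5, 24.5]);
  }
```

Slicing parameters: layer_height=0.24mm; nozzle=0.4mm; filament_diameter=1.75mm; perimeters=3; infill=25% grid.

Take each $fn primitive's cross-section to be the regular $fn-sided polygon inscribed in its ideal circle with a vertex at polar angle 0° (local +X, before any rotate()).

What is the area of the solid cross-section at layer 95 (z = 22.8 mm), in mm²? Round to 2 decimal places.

217.50 mm²

At z = 22.8 mm: the cylinder is absent (z outside [0, 16]); the cube at (8.5, 2) is not intersected at this z (z outside [8, 20]); the cube at (15.5, 2) is not intersected at this z (z outside [15, 22.5]); the cube at (3, 5) is present — its section is the full 15×14.5 rectangle (area 217.50 mm²); Merging all regions: only the 15×14.5 cube at (3, 5) is present, so the union is just that shape — area = 217.50 mm²; (rotated 70° about Z; rotation is an isometry so areas/perimeters/island counts are preserved). Overall, the cross-section is a single solid region. Net area = 217.50 mm².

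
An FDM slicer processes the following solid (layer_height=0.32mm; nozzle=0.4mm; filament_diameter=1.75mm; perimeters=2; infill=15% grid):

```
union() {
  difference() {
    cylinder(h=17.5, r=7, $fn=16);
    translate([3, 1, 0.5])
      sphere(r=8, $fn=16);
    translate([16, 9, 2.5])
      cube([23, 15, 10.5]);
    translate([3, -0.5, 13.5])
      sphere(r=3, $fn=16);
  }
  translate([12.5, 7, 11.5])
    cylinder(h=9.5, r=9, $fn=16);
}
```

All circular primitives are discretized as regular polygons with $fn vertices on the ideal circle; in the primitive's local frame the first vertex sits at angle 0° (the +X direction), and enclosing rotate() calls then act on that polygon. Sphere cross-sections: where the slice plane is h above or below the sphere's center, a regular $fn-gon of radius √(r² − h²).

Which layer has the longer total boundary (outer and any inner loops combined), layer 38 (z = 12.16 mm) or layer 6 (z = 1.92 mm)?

Layer 38 (z = 12.16): the r=7 cylinder contributes a regular 16-gon of circumradius 7 (perimeter = 2·16·7.000·sin(180°/16) = 43.70 mm); the sphere at (3, 1) is not intersected at this z (|z−center|=11.660 > r=8); the cube at (16, 9) (footprint 23×15) is included at this height (perimeter 76.00 mm); the sphere at (3, -0.5): section is a regular 16-gon, circumradius = √(r²−h²) = √(3²−1.34²) = 2.684 (perimeter = 2·16·2.684·sin(180°/16) = 16.76 mm); Taking the first minus the rest: starting from the r=7 cylinder, the 23×15 cube at (16, 9) misses the remaining region (no effect); the r=3 sphere at (3, -0.5) lies wholly inside it (removes its full 22.06 mm² and its 16.76 mm outline becomes a hole wall) — boundary (outer + 1 inner loop) = 60.46 mm; the cylinder at (12.5, 7): section is a regular 16-gon, circumradius r=9 (perimeter = 2·16·9.000·sin(180°/16) = 56.19 mm); Taking the union: the regions partially overlap (shared area 6.51 mm²), so the edge portions inside another operand are dropped and the merged outline is re-measured after clipping — boundary (outer + 1 inner loop) = 103.03 mm. So its perimeter = 103.03 mm. Layer 6 (z = 1.92): the r=7 cylinder contributes a regular 16-gon of circumradius 7 (perimeter = 2·16·7.000·sin(180°/16) = 43.70 mm); the r=8 sphere at (3, 1) contributes a regular 16-gon of circumradius √(8²−1.42²) = 7.873 (perimeter = 2·16·7.873·sin(180°/16) = 49.15 mm); the cube at (16, 9) does not reach this height (z outside [2.5, 13]); the sphere at (3, -0.5) is absent (|z−center|=11.580 > r=3); After the difference (first − rest): starting from the r=7 cylinder, the r=8 sphere at (3, 1) partially overlaps it — only the 122.03 mm² overlap (of its 189.76 mm²) is removed, clipping the outline — boundary = 38.15 mm; the cylinder at (12.5, 7) does not reach this height (z outside [11.5, 21]); Taking the union: only that combined region is present, so the union is just that shape — boundary = 38.15 mm. So its perimeter = 38.15 mm. Layer 38 is larger (103.03 vs 38.15 mm).

layer 38 (z = 12.16 mm)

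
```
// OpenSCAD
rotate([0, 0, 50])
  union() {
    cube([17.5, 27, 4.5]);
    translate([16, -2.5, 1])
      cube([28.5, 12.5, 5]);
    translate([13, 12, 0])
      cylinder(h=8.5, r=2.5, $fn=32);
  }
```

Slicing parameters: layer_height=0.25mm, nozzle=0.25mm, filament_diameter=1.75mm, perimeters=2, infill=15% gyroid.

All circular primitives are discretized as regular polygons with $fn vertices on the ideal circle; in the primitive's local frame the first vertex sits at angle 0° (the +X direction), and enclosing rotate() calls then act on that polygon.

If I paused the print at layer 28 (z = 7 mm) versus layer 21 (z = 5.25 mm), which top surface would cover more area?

layer 21 (z = 5.25 mm)

Layer 28 (z = 7): the cube is absent (z outside [0, 4.5]); the cube at (16, -2.5) is not intersected at this z (z outside [1, 6]); the r=2.5 cylinder at (13, 12) contributes a regular 32-gon of circumradius 2.5 (area = (32/2)·2.500²·sin(360°/32) = 19.51 mm²); Combining (union): only the r=2.5 cylinder at (13, 12) is present, so the union is just that shape — area = 19.51 mm²; (whole slice rotated 50° about Z — lengths, areas and connectivity unchanged). So its area = 19.51 mm². Layer 21 (z = 5.25): the cube is absent (z outside [0, 4.5]); the cube at (16, -2.5) (footprint 28.5×12.5) is included at this height (area 356.25 mm²); the r=2.5 cylinder at (13, 12) gives a regular 32-gon of circumradius 2.5 (constant along its height) (area = (32/2)·2.500²·sin(360°/32) = 19.51 mm²); Merging all regions: the 2 present regions are separate (no shared area or edge), so areas and boundary lengths simply add and each stays a separate island — area = 375.76 mm²; (whole slice rotated 50° about Z — lengths, areas and connectivity unchanged). So its area = 375.76 mm². Layer 21 is larger (375.76 vs 19.51 mm²).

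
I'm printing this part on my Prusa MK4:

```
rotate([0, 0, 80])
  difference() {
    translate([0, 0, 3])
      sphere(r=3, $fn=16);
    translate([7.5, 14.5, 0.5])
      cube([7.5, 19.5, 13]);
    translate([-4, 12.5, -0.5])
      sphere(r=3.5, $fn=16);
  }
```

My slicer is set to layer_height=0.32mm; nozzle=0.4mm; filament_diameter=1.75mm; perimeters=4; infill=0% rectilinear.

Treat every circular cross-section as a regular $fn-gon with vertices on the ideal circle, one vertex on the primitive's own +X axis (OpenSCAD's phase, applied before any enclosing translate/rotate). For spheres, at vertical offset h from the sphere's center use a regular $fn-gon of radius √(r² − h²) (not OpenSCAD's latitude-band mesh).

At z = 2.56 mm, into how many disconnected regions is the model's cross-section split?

1

At z = 2.56 mm: the sphere: section is a regular 16-gon, circumradius = √(r²−h²) = √(3²−0.44²) = 2.968; the cube at (7.5, 14.5) is present — its section is the full 7.5×19.5 rectangle; the sphere at (-4, 12.5): section is a regular 16-gon, circumradius = √(r²−h²) = √(3.5²−3.06²) = 1.699; Subtracting the remaining from the first: starting from the r=3 sphere, the 7.5×19.5 cube at (7.5, 14.5) misses the remaining region (no effect); the r=3.5 sphere at (-4, 12.5) misses the remaining region (no effect) — 1 connected region; (rotated 80° about Z; rotation is an isometry so areas/perimeters/island counts are preserved). The result has 1 disconnected region.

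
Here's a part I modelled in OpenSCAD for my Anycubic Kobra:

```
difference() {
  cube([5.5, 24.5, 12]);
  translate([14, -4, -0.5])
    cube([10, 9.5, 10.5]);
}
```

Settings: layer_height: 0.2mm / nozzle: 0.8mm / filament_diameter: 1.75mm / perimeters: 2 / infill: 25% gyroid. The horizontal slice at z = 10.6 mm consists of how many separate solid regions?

1

At z = 10.6 mm: the 5.5×24.5 cube contributes its full rectangle; the cube at (14, -4) does not reach this height (z outside [-0.5, 10]); Subtracting the remaining from the first: none of the subtracted shapes is present at this height, so the 5.5×24.5 cube is unchanged — 1 connected region. The result has 1 disconnected region.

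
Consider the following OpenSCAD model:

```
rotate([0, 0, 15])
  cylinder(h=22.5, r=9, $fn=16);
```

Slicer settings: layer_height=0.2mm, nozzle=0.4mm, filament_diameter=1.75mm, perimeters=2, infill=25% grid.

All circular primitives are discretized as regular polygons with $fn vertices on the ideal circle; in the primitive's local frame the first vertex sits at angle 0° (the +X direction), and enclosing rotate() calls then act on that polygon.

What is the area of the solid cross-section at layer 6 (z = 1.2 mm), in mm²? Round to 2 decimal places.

At z = 1.2 mm: the r=9 cylinder gives a regular 16-gon of circumradius 9 (constant along its height) (area = (16/2)·9.000²·sin(360°/16) = 247.98 mm²); (whole slice rotated 15° about Z — lengths, areas and connectivity unchanged). Overall, the cross-section is a single solid region. Net area = 247.98 mm².

247.98 mm²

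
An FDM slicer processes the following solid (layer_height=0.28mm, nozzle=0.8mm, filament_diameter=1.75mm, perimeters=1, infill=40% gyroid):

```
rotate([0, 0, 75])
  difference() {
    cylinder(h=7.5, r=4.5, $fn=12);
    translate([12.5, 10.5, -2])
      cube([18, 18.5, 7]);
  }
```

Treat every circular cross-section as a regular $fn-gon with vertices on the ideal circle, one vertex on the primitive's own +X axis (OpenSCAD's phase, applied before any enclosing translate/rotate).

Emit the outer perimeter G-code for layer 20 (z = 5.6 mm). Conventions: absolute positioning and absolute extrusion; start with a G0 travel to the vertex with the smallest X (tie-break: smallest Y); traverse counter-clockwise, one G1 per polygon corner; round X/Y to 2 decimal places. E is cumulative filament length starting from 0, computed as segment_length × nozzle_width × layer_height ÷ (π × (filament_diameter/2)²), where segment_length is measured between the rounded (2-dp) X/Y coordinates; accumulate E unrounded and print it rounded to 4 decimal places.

G0 X-4.35 Y-1.16 Z5.60
G1 X-3.18 Y-3.18 E0.2174
G1 X-1.16 Y-4.35 E0.4348
G1 X1.16 Y-4.35 E0.6509
G1 X3.18 Y-3.18 E0.8682
G1 X4.35 Y-1.16 E1.0856
G1 X4.35 Y1.16 E1.3017
G1 X3.18 Y3.18 E1.5191
G1 X1.16 Y4.35 E1.7365
G1 X-1.16 Y4.35 E1.9526
G1 X-3.18 Y3.18 E2.1699
G1 X-4.35 Y1.16 E2.3873
G1 X-4.35 Y-1.16 E2.6034

At z = 5.6 mm: the cylinder: section is a regular 12-gon, circumradius r=4.5; the cube at (12.5, 10.5) is not intersected at this z (z outside [-2, 5]); After the difference (first − rest): none of the subtracted shapes is present at this height, so the r=4.5 cylinder is unchanged — 1 connected region; (rotated 75° about Z; rotation is an isometry so areas/perimeters/island counts are preserved). The outline is a single polygon with 12 vertices. Extrusion per mm of travel: 0.8 × 0.28 / (π × 0.875²) = 0.093128. Accumulating E over each segment gives final E = 2.6034.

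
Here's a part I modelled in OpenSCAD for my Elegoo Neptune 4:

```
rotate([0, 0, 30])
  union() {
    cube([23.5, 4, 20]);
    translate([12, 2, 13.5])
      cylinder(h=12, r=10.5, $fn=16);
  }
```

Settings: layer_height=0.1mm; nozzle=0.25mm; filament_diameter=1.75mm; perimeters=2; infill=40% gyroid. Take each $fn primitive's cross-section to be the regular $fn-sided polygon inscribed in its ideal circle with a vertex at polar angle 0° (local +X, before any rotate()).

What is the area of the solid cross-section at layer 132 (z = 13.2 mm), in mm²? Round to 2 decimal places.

94.00 mm²

At z = 13.2 mm: the cube (footprint 23.5×4) is included at this height (area 94.00 mm²); the cylinder at (12, 2) is absent (z outside [13.5, 25.5]); Taking the union: only the 23.5×4 cube is present, so the union is just that shape — area = 94.00 mm²; (rotated 30° about Z; rotation is an isometry so areas/perimeters/island counts are preserved). Overall, the cross-section is a single solid region. Net area = 94.00 mm².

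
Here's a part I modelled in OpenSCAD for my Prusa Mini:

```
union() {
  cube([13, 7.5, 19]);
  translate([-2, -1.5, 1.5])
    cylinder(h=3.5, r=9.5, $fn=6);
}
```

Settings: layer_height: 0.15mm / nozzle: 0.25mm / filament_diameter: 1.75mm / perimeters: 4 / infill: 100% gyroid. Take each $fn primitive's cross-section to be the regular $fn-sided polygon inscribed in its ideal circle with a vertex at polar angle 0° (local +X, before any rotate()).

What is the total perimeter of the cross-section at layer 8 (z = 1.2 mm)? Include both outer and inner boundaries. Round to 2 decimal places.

At z = 1.2 mm: the 13×7.5 cube contributes its full rectangle (perimeter 41.00 mm); the cylinder at (-2, -1.5) does not reach this height (z outside [1.5, 5]); Taking the union: only the 13×7.5 cube is present, so the union is just that shape — boundary = 41.00 mm. Overall, the cross-section is a single solid region. Total boundary length (outer) = 41.00 mm.

41.00 mm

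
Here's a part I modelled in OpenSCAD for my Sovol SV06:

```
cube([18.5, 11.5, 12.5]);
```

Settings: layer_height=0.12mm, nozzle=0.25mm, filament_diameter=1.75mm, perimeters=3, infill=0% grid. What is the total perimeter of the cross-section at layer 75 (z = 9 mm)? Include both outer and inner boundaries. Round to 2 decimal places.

60.00 mm

At z = 9 mm: the cube (footprint 18.5×11.5) is included at this height (perimeter 60.00 mm). Overall, the cross-section is a single solid region. Total boundary length (outer) = 60.00 mm.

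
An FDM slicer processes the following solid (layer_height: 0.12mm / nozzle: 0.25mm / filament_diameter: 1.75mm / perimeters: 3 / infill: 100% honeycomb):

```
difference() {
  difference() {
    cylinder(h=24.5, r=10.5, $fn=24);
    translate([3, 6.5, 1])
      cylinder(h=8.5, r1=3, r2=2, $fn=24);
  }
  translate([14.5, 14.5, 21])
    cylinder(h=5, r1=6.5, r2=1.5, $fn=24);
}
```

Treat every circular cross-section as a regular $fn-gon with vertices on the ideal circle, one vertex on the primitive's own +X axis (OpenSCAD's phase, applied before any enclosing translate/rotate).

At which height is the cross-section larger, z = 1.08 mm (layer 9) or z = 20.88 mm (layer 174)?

Layer 9 (z = 1.08): the cylinder: section is a regular 24-gon, circumradius r=10.5 (area = (24/2)·10.500²·sin(360°/24) = 342.42 mm²); the cone at (3, 6.5) contributes a regular 24-gon of circumradius 2.991 (interpolated between r1=3 and r2=2 at t=0.009) (area = (24/2)·2.991²·sin(360°/24) = 27.78 mm²); Subtracting the remaining from the first: starting from the r=10.5 cylinder (342.42 mm²), the cone at (3, 6.5) lies wholly inside it (removes its full 27.78 mm² and its 18.74 mm outline becomes a hole wall) — area = 314.64 mm²; the cone at (14.5, 14.5) is absent (z outside [21, 26]); After the difference (first − rest): none of the subtracted shapes is present at this height, so the result so far is unchanged — area = 314.64 mm². So its area = 314.64 mm². Layer 174 (z = 20.88): the cylinder: section is a regular 24-gon, circumradius r=10.5 (area = (24/2)·10.500²·sin(360°/24) = 342.42 mm²); the cone at (3, 6.5) is absent (z outside [1, 9.5]); After the difference (first − rest): none of the subtracted shapes is present at this height, so the r=10.5 cylinder is unchanged — area = 342.42 mm²; the cone at (14.5, 14.5) does not reach this height (z outside [21, 26]); Subtracting the remaining from the first: none of the subtracted shapes is present at this height, so that combined region is unchanged — area = 342.42 mm². So its area = 342.42 mm². Layer 174 is larger (342.42 vs 314.64 mm²).

layer 174 (z = 20.88 mm)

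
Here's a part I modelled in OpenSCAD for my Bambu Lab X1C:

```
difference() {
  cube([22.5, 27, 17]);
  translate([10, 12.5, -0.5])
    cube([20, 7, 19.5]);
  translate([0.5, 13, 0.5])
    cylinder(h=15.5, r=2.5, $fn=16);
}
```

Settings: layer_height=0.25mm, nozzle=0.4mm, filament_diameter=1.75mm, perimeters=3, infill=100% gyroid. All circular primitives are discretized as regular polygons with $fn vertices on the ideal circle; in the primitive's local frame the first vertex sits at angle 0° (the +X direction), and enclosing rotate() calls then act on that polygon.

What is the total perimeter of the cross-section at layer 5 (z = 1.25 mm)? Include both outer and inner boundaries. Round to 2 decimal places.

128.02 mm

At z = 1.25 mm: the cube (footprint 22.5×27) is included at this height (perimeter 99.00 mm); the cube at (10, 12.5) (footprint 20×7) is included at this height (perimeter 54.00 mm); the cylinder at (0.5, 13): section is a regular 16-gon, circumradius r=2.5 (perimeter = 2·16·2.500·sin(180°/16) = 15.61 mm); After the difference (first − rest): starting from the 22.5×27 cube, the 20×7 cube at (10, 12.5) partially overlaps it — only the 87.50 mm² overlap (of its 140.00 mm²) is removed, clipping the outline; the r=2.5 cylinder at (0.5, 13) partially overlaps it — only the 12.02 mm² overlap (of its 19.13 mm²) is removed, clipping the outline — boundary = 128.02 mm. Overall, the cross-section is a single solid region. Total boundary length (outer) = 128.02 mm.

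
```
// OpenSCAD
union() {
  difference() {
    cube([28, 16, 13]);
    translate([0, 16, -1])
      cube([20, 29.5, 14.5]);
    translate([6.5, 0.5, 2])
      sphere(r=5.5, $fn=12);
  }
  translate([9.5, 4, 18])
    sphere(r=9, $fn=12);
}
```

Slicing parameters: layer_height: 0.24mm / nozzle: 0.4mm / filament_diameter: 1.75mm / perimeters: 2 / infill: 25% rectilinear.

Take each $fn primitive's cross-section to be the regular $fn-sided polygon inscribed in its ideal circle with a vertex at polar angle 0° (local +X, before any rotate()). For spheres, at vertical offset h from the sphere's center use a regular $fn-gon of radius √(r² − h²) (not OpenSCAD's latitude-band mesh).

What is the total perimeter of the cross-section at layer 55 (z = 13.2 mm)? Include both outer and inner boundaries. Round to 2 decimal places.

47.29 mm

At z = 13.2 mm: the cube is absent (z outside [0, 13]); the cube at (0, 16) is present — its section is the full 20×29.5 rectangle (perimeter 99.00 mm); the sphere at (6.5, 0.5) does not reach this height (|z−center|=11.200 > r=5.5); Taking the first minus the rest: the first operand is absent here, so nothing remains; the sphere at (9.5, 4): section is a regular 12-gon, circumradius = √(r²−h²) = √(9²−4.8²) = 7.613 (perimeter = 2·12·7.613·sin(180°/12) = 47.29 mm); Taking the union: only the r=9 sphere at (9.5, 4) is present, so the union is just that shape — boundary = 47.29 mm. Overall, the cross-section is a single solid region. Total boundary length (outer) = 47.29 mm.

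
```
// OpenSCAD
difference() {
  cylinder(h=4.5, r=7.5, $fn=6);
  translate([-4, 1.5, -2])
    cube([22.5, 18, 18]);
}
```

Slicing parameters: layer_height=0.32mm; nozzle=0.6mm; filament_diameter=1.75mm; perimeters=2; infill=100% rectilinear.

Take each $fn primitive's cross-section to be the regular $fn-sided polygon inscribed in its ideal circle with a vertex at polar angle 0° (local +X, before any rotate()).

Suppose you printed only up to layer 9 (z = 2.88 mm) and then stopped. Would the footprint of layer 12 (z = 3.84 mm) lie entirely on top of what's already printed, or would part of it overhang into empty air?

Compare the two slices. At z = 2.88: the r=7.5 cylinder gives a regular 6-gon of circumradius 7.5 (constant along its height) (area = (6/2)·7.500²·sin(360°/6) = 146.14 mm²); the cube at (-4, 1.5) (footprint 22.5×18) is included at this height (area 405.00 mm²); Taking the first minus the rest: starting from the r=7.5 cylinder (146.14 mm²), the 22.5×18 cube at (-4, 1.5) partially overlaps it — only the 45.86 mm² overlap (of its 405.00 mm²) is removed, clipping the outline — area = 100.28 mm². At z = 3.84: the r=7.5 cylinder gives a regular 6-gon of circumradius 7.5 (constant along its height) (area = (6/2)·7.500²·sin(360°/6) = 146.14 mm²); the 22.5×18 cube at (-4, 1.5) contributes its full rectangle (area 405.00 mm²); Subtracting the remaining from the first: starting from the r=7.5 cylinder (146.14 mm²), the 22.5×18 cube at (-4, 1.5) partially overlaps it — only the 45.86 mm² overlap (of its 405.00 mm²) is removed, clipping the outline — area = 100.28 mm². Checking containment: the cross-section at z = 3.84 is a subset of the cross-section at z = 2.88.

entirely on top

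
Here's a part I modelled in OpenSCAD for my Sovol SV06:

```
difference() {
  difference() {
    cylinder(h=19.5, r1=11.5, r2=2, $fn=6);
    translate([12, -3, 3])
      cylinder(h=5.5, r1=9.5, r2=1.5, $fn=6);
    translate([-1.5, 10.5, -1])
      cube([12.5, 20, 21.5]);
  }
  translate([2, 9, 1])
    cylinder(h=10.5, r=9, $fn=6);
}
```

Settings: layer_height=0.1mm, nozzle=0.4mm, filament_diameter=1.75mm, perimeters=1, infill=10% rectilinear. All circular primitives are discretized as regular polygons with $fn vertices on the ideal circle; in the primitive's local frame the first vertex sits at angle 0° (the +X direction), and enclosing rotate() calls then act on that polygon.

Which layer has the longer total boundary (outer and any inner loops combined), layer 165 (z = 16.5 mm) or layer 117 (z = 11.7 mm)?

layer 117 (z = 11.7 mm)

Layer 165 (z = 16.5): the cone (r1=11.5→r2=2) has section circumradius 3.462 here — a regular 6-gon (perimeter = 2·6·3.462·sin(180°/6) = 20.77 mm); the cone at (12, -3) is absent (z outside [3, 8.5]); the cube at (-1.5, 10.5) is present — its section is the full 12.5×20 rectangle (perimeter 65.00 mm); Taking the first minus the rest: starting from the cone, the 12.5×20 cube at (-1.5, 10.5) misses the remaining region (no effect) — boundary = 20.77 mm; the cylinder at (2, 9) does not reach this height (z outside [1, 11.5]); After the difference (first − rest): none of the subtracted shapes is present at this height, so that combined region is unchanged — boundary = 20.77 mm. So its perimeter = 20.77 mm. Layer 117 (z = 11.7): the cone (r1=11.5→r2=2) has section circumradius 5.800 here — a regular 6-gon (perimeter = 2·6·5.800·sin(180°/6) = 34.80 mm); the cone at (12, -3) does not reach this height (z outside [3, 8.5]); the cube at (-1.5, 10.5) is present — its section is the full 12.5×20 rectangle (perimeter 65.00 mm); After the difference (first − rest): starting from the cone, the 12.5×20 cube at (-1.5, 10.5) misses the remaining region (no effect) — boundary = 34.80 mm; the cylinder at (2, 9) is not intersected at this z (z outside [1, 11.5]); After the difference (first − rest): none of the subtracted shapes is present at this height, so that combined region is unchanged — boundary = 34.80 mm. So its perimeter = 34.80 mm. Layer 117 is larger (34.80 vs 20.77 mm).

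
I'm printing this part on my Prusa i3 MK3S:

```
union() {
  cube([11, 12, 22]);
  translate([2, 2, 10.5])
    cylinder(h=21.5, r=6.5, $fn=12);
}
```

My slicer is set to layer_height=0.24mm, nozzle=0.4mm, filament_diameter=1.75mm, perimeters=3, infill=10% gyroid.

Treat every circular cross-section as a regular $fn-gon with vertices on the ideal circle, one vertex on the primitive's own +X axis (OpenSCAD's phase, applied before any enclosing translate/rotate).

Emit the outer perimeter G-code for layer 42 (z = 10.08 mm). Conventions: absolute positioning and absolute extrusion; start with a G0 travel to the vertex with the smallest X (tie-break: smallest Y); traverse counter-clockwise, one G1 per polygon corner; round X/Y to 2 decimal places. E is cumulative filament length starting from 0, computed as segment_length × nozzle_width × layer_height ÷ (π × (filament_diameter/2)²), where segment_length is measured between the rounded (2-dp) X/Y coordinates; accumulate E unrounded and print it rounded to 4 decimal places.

At z = 10.08 mm: the 11×12 cube contributes its full rectangle; the cylinder at (2, 2) is not intersected at this z (z outside [10.5, 32]); Merging all regions: only the 11×12 cube is present, so the union is just that shape — 1 connected region. The outline is a single polygon with 4 vertices. Extrusion per mm of travel: 0.4 × 0.24 / (π × 0.875²) = 0.039912. Accumulating E over each segment gives final E = 1.8360.

G0 X0.00 Y0.00 Z10.08
G1 X11.00 Y0.00 E0.4390
G1 X11.00 Y12.00 E0.9180
G1 X0.00 Y12.00 E1.3570
G1 X0.00 Y0.00 E1.8360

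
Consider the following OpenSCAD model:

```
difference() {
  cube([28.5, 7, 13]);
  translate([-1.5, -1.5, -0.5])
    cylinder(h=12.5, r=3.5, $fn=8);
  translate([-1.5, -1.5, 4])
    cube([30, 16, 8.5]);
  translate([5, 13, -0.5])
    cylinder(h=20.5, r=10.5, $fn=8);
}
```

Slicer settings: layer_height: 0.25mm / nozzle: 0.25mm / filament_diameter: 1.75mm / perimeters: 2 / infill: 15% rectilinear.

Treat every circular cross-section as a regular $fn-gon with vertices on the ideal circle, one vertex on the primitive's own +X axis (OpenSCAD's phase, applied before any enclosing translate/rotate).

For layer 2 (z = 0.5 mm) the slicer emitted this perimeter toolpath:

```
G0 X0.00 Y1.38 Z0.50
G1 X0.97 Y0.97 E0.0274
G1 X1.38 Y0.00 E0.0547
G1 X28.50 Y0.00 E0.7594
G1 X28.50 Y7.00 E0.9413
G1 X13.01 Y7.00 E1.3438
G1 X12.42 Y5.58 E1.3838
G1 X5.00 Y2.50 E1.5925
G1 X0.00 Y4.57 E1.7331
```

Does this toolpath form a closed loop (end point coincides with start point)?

no

Start point (G0): (0.00, 1.38). End point (last G1): the path does not return to the start — open.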